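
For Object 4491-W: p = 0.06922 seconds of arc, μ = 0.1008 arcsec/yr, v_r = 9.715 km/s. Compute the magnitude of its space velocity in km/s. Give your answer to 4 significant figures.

11.92 km/s

d = 1/p = 1/0.06922″ = 14.447 pc.
v_t = 4.740 μ d = 4.740 × 0.1008 × 14.447 = 6.9027 km/s.
v = √(v_r² + v_t²) = √(9.715² + 6.9027²) = √142.028 = 11.918 km/s.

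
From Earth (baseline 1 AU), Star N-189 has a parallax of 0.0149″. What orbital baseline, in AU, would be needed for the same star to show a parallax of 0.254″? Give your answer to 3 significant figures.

Parallax scales linearly with baseline: p ∝ B, so B = p_target / p_Earth × 1 AU.
B = 0.254 / 0.0149 = 17.047 AU.

17.0 AU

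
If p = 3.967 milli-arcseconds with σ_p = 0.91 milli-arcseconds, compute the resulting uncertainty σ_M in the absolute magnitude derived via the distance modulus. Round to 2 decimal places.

σ_M = 0.50 mag

M = m − 5 log₁₀ d + 5 = m + 5 log₁₀ p + 5, so ∂M/∂p = 5/(p ln 10).
σ_M = (5/ln 10) · (σ_p/p) = 2.1715 × 0.91/3.967 = 2.1715 × 0.22939 = 0.49812.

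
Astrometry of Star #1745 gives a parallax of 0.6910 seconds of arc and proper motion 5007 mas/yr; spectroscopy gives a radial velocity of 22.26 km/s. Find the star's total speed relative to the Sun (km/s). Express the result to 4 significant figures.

d = 1/p = 1/0.6910″ = 1.4472 pc.
μ = 5007 mas/yr = 5.007 ″/yr.
v_t = 4.740 μ d = 4.740 × 5.007 × 1.4472 = 34.347 km/s.
v = √(v_r² + v_t²) = √(22.26² + 34.347²) = √1675.22 = 40.929 km/s.

40.93 km/s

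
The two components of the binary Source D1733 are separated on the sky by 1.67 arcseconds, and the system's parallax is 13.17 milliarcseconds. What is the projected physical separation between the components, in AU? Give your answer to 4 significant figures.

126.8 AU

d = 1/p = 1/0.01317″ = 75.93 pc.
At distance d (pc), an angle of θ arcsec spans θ·d AU: s = 1.67 × 75.93 = 126.8 AU.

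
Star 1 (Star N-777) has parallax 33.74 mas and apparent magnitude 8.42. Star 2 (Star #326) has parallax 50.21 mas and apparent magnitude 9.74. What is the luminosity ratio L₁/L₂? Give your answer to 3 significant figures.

d₁ = 1/p₁ = 1/0.03374″ = 29.638 pc; d₂ = 1/p₂ = 1/0.05021″ = 19.916 pc.
M₁ = m₁ − 5 log₁₀ d₁ + 5 = 8.42 − 7.3592 + 5 = 6.0608.
M₂ = 9.74 − 6.4960 + 5 = 8.2440.
L₁/L₂ = 10^(0.4(M₂ − M₁)) = 10^(0.4 × 2.1832) = 10^0.87328 = 7.4693.

L₁/L₂ = 7.47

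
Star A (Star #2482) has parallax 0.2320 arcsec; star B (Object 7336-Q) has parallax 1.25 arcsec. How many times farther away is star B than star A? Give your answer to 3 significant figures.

0.186

Since d = 1/p, d_B/d_A = p_A/p_B.
= 0.2320 / 1.25 = 0.1856.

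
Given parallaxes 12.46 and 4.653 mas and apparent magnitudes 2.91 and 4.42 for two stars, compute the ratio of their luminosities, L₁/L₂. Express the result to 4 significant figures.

d₁ = 1/p₁ = 1/0.01246″ = 80.257 pc; d₂ = 1/p₂ = 1/0.004653″ = 214.92 pc.
M₁ = m₁ − 5 log₁₀ d₁ + 5 = 2.91 − 9.5224 + 5 = -1.6124.
M₂ = 4.42 − 11.6614 + 5 = -2.2414.
L₁/L₂ = 10^(0.4(M₂ − M₁)) = 10^(0.4 × (-0.6290)) = 10^(-0.25160) = 0.56027.

L₁/L₂ = 0.5603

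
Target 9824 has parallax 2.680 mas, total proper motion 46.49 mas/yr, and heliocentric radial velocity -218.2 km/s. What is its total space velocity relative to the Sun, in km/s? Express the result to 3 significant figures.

233 km/s

d = 1/p = 1/0.002680″ = 373.13 pc.
μ = 46.49 mas/yr = 0.04649 ″/yr.
v_t = 4.740 μ d = 4.740 × 0.04649 × 373.13 = 82.224 km/s.
v = √(v_r² + v_t²) = √((-218.2)² + 82.224²) = √54372 = 233.18 km/s.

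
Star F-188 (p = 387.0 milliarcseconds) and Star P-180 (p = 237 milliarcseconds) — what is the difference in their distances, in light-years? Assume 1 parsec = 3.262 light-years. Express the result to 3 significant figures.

5.33 ly

d_A = 1/0.3870″ = 2.584 pc; d_B = 1/0.2370″ = 4.2194 pc.
|d_B − d_A| = |4.2194 − 2.584| = 1.6354 pc = 1.6354 × 3.262 ly = 5.3347 ly.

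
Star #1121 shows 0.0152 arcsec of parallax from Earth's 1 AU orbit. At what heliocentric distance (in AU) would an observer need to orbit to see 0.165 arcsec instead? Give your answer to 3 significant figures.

10.9 AU

Parallax scales linearly with baseline: p ∝ B, so B = p_target / p_Earth × 1 AU.
B = 0.165 / 0.0152 = 10.855 AU.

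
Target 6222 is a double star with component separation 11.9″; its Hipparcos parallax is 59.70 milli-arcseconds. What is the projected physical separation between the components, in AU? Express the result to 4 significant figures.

d = 1/p = 1/0.05970″ = 16.75 pc.
At distance d (pc), an angle of θ arcsec spans θ·d AU: s = 11.9 × 16.75 = 199.33 AU.

199.3 AU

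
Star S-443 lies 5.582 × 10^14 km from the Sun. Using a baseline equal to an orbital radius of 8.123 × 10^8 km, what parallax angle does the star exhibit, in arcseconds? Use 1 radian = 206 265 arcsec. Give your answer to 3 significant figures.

θ ≈ B/d = (8.123 × 10^8) / (5.582 × 10^14) = 1.4552 × 10^-6 rad.
In arcseconds: 1.4552 × 10^-6 × 206265 = 0.30016″.

0.300 arcsec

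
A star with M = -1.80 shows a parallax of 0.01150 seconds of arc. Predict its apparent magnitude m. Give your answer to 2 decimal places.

d = 1/p = 1/0.01150″ = 86.957 pc.
m − M = 5 log₁₀ d − 5 = 5 log₁₀(86.957) − 5 = 9.6965 − 5 = 4.6965.
m = M + (m − M) = -1.80 + 4.6965 = 2.90.

m = 2.90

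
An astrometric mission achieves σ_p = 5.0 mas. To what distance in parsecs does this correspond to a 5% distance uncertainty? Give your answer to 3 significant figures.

σ_d/d = σ_p/p, so the condition is σ_p/p ≤ 0.05, i.e. p ≥ σ_p/0.05.
p_min = 5.0/0.05 = 100 mas = 0.1 arcsec.
d_max = 1/p_min = 1/0.1 = 10 pc.

10.0 pc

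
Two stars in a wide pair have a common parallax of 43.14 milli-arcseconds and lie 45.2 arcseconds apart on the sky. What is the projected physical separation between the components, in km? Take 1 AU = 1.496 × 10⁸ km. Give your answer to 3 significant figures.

1.57 × 10^11 km

d = 1/p = 1/0.04314″ = 23.18 pc.
At distance d (pc), an angle of θ arcsec spans θ·d AU: s = 45.2 × 23.18 = 1047.7 AU.
= 1047.7 × 1.496 × 10⁸ km = 1.5674 × 10^11 km.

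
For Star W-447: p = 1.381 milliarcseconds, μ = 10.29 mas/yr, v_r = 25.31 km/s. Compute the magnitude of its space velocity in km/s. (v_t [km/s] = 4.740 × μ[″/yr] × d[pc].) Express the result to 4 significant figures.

43.45 km/s

d = 1/p = 1/0.001381″ = 724.11 pc.
μ = 10.29 mas/yr = 0.01029 ″/yr.
v_t = 4.740 μ d = 4.740 × 0.01029 × 724.11 = 35.318 km/s.
v = √(v_r² + v_t²) = √(25.31² + 35.318²) = √1887.96 = 43.451 km/s.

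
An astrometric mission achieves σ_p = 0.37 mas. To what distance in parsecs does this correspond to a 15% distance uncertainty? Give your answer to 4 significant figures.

405.4 pc

σ_d/d = σ_p/p, so the condition is σ_p/p ≤ 0.15, i.e. p ≥ σ_p/0.15.
p_min = 0.37/0.15 = 2.4667 mas = 0.0024667 arcsec.
d_max = 1/p_min = 1/0.0024667 = 405.4 pc.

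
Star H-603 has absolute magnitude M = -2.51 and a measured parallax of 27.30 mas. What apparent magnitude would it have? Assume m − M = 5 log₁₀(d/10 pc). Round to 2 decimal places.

m = 0.31

d = 1/p = 1/0.02730″ = 36.63 pc.
m − M = 5 log₁₀ d − 5 = 5 log₁₀(36.63) − 5 = 7.8192 − 5 = 2.8192.
m = M + (m − M) = -2.51 + 2.8192 = 0.31.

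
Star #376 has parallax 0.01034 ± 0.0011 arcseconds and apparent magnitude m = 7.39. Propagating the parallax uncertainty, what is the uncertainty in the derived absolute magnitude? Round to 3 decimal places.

σ_M = 0.231 mag

M = m − 5 log₁₀ d + 5 = m + 5 log₁₀ p + 5, so ∂M/∂p = 5/(p ln 10).
σ_M = (5/ln 10) · (σ_p/p) = 2.1715 × 0.0011/0.01034 = 2.1715 × 0.10638 = 0.231.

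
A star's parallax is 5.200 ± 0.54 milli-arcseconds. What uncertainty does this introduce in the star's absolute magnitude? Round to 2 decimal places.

M = m − 5 log₁₀ d + 5 = m + 5 log₁₀ p + 5, so ∂M/∂p = 5/(p ln 10).
σ_M = (5/ln 10) · (σ_p/p) = 2.1715 × 0.54/5.200 = 2.1715 × 0.10385 = 0.22551.

σ_M = 0.23 mag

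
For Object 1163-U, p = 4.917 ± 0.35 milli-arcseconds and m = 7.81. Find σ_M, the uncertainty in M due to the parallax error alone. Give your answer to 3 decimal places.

M = m − 5 log₁₀ d + 5 = m + 5 log₁₀ p + 5, so ∂M/∂p = 5/(p ln 10).
σ_M = (5/ln 10) · (σ_p/p) = 2.1715 × 0.35/4.917 = 2.1715 × 0.071182 = 0.15457.

σ_M = 0.155 mag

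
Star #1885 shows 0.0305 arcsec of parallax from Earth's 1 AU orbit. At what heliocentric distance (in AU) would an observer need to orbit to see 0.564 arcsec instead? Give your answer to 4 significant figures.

Parallax scales linearly with baseline: p ∝ B, so B = p_target / p_Earth × 1 AU.
B = 0.564 / 0.0305 = 18.492 AU.

18.49 AU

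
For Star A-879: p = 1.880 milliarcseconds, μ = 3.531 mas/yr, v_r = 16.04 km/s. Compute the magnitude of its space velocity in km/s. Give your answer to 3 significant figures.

d = 1/p = 1/0.001880″ = 531.91 pc.
μ = 3.531 mas/yr = 0.003531 ″/yr.
v_t = 4.740 μ d = 4.740 × 0.003531 × 531.91 = 8.9025 km/s.
v = √(v_r² + v_t²) = √(16.04² + 8.9025²) = √336.536 = 18.345 km/s.

18.3 km/s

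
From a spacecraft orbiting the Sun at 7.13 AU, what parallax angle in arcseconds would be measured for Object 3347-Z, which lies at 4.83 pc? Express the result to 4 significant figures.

p (arcsec) = B (AU) / d (pc).
p = 7.13 / 4.83 = 1.4762 arcsec.

1.476 arcsec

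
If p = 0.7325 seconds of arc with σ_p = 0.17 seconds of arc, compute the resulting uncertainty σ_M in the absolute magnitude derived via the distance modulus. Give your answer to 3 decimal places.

σ_M = 0.504 mag

M = m − 5 log₁₀ d + 5 = m + 5 log₁₀ p + 5, so ∂M/∂p = 5/(p ln 10).
σ_M = (5/ln 10) · (σ_p/p) = 2.1715 × 0.17/0.7325 = 2.1715 × 0.23208 = 0.50396.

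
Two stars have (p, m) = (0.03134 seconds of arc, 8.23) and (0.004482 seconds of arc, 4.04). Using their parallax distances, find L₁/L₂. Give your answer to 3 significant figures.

L₁/L₂ = 0.000431

d₁ = 1/p₁ = 1/0.03134″ = 31.908 pc; d₂ = 1/p₂ = 1/0.004482″ = 223.11 pc.
M₁ = m₁ − 5 log₁₀ d₁ + 5 = 8.23 − 7.5195 + 5 = 5.7105.
M₂ = 4.04 − 11.7426 + 5 = -2.7026.
L₁/L₂ = 10^(0.4(M₂ − M₁)) = 10^(0.4 × (-8.4131)) = 10^(-3.36524) = 0.00043128.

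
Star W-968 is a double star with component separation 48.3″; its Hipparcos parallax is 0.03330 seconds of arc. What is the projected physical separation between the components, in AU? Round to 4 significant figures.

1450 AU

d = 1/p = 1/0.03330″ = 30.03 pc.
At distance d (pc), an angle of θ arcsec spans θ·d AU: s = 48.3 × 30.03 = 1450.4 AU.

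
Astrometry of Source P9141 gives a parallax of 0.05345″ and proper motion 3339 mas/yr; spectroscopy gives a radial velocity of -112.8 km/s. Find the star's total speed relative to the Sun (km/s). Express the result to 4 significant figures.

316.9 km/s

d = 1/p = 1/0.05345″ = 18.709 pc.
μ = 3339 mas/yr = 3.339 ″/yr.
v_t = 4.740 μ d = 4.740 × 3.339 × 18.709 = 296.1 km/s.
v = √(v_r² + v_t²) = √((-112.8)² + 296.1²) = √100399 = 316.86 km/s.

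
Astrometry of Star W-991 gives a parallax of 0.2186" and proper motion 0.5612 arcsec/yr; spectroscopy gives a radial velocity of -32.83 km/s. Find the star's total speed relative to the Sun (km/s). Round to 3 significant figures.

35.0 km/s

d = 1/p = 1/0.2186″ = 4.5746 pc.
v_t = 4.740 μ d = 4.740 × 0.5612 × 4.5746 = 12.169 km/s.
v = √(v_r² + v_t²) = √((-32.83)² + 12.169²) = √1225.89 = 35.013 km/s.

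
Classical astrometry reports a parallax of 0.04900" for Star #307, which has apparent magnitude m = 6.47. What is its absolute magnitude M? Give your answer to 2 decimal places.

M = 4.92

d = 1/p = 1/0.04900″ = 20.408 pc.
m − M = 5 log₁₀(20.408) − 5 = 6.5490 − 5 = 1.5490.
M = m − (m − M) = 6.47 − 1.5490 = 4.92.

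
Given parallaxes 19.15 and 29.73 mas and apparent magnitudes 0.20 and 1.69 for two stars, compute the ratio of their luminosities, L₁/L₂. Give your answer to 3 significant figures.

d₁ = 1/p₁ = 1/0.01915″ = 52.219 pc; d₂ = 1/p₂ = 1/0.02973″ = 33.636 pc.
M₁ = m₁ − 5 log₁₀ d₁ + 5 = 0.20 − 8.5891 + 5 = -3.3891.
M₂ = 1.69 − 7.6340 + 5 = -0.9440.
L₁/L₂ = 10^(0.4(M₂ − M₁)) = 10^(0.4 × 2.4451) = 10^0.97804 = 9.5069.

L₁/L₂ = 9.51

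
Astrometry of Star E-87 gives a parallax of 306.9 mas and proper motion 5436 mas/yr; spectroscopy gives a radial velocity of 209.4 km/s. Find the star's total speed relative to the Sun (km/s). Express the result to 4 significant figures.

d = 1/p = 1/0.3069″ = 3.2584 pc.
μ = 5436 mas/yr = 5.436 ″/yr.
v_t = 4.740 μ d = 4.740 × 5.436 × 3.2584 = 83.958 km/s.
v = √(v_r² + v_t²) = √(209.4² + 83.958²) = √50897.3 = 225.6 km/s.

225.6 km/s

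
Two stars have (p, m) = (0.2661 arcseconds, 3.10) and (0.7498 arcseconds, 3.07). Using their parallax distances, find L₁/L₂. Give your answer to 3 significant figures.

d₁ = 1/p₁ = 1/0.2661″ = 3.758 pc; d₂ = 1/p₂ = 1/0.7498″ = 1.3337 pc.
M₁ = m₁ − 5 log₁₀ d₁ + 5 = 3.10 − 2.8748 + 5 = 5.2252.
M₂ = 3.07 − 0.6253 + 5 = 7.4447.
L₁/L₂ = 10^(0.4(M₂ − M₁)) = 10^(0.4 × 2.2195) = 10^0.88780 = 7.7232.

L₁/L₂ = 7.72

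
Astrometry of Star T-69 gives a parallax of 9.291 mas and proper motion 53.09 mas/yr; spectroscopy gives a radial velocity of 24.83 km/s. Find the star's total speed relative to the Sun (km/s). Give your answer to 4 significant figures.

d = 1/p = 1/0.009291″ = 107.63 pc.
μ = 53.09 mas/yr = 0.05309 ″/yr.
v_t = 4.740 μ d = 4.740 × 0.05309 × 107.63 = 27.085 km/s.
v = √(v_r² + v_t²) = √(24.83² + 27.085²) = √1350.13 = 36.744 km/s.

36.74 km/s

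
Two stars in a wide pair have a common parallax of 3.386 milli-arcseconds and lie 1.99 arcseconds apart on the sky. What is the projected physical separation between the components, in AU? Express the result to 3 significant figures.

d = 1/p = 1/0.003386″ = 295.33 pc.
At distance d (pc), an angle of θ arcsec spans θ·d AU: s = 1.99 × 295.33 = 587.71 AU.

588 AU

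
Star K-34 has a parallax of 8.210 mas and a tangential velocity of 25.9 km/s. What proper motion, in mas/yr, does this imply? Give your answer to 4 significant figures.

d = 1/p = 1/0.008210″ = 121.8 pc.
μ = v_t / (4.74 d) = 25.9 / (4.74 × 121.8) = 25.9 / 577.33 = 0.044862 ″/yr = 44.862 mas/yr.

44.86 mas/yr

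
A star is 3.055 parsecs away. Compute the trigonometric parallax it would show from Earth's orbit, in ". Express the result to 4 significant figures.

0.3273 "

p = 1/d = 1/3.055 = 0.32733 arcsec.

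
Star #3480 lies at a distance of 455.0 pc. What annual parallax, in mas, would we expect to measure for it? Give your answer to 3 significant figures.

2.20 mas

p = 1/d = 1/455 = 0.0021978 arcsec.
= 0.0021978 × 1000 = 2.1978 mas.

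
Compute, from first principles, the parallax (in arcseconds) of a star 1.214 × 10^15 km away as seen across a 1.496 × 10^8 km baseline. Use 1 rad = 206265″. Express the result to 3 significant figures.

0.0254 arcsec

θ ≈ B/d = (1.496 × 10^8) / (1.214 × 10^15) = 1.2323 × 10^-7 rad.
In arcseconds: 1.2323 × 10^-7 × 206265 = 0.025418″.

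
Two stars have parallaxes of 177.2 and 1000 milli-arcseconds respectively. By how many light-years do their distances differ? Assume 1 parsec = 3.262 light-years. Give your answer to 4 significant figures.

15.15 ly

d_A = 1/0.1772″ = 5.6433 pc; d_B = 1/1.000″ = 1 pc.
|d_B − d_A| = |1 − 5.6433| = 4.6433 pc = 4.6433 × 3.262 ly = 15.146 ly.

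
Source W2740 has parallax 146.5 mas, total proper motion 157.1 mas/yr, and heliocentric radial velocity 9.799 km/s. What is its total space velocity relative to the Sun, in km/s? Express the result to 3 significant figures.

11.0 km/s

d = 1/p = 1/0.1465″ = 6.8259 pc.
μ = 157.1 mas/yr = 0.1571 ″/yr.
v_t = 4.740 μ d = 4.740 × 0.1571 × 6.8259 = 5.0829 km/s.
v = √(v_r² + v_t²) = √(9.799² + 5.0829²) = √121.856 = 11.039 km/s.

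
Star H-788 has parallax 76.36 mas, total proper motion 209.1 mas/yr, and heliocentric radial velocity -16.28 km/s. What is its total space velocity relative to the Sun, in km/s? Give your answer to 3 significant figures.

d = 1/p = 1/0.07636″ = 13.096 pc.
μ = 209.1 mas/yr = 0.2091 ″/yr.
v_t = 4.740 μ d = 4.740 × 0.2091 × 13.096 = 12.98 km/s.
v = √(v_r² + v_t²) = √((-16.28)² + 12.98²) = √433.519 = 20.821 km/s.

20.8 km/s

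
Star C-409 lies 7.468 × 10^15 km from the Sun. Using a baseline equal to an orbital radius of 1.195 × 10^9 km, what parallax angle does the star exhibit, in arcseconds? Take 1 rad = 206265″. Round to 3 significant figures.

0.0330 arcsec

θ ≈ B/d = (1.195 × 10^9) / (7.468 × 10^15) = 1.6002 × 10^-7 rad.
In arcseconds: 1.6002 × 10^-7 × 206265 = 0.033007″.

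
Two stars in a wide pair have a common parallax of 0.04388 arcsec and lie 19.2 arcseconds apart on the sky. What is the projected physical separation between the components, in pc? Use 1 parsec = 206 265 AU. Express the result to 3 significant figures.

0.00212 pc

d = 1/p = 1/0.04388″ = 22.789 pc.
At distance d (pc), an angle of θ arcsec spans θ·d AU: s = 19.2 × 22.789 = 437.55 AU.
= 437.55 / 206265 = 0.0021213 pc.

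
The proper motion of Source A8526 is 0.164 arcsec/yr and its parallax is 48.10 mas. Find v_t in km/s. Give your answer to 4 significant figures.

16.16 km/s

d = 1/p = 1/0.04810″ = 20.79 pc.
v_t = 4.74 × μ × d = 4.74 × 0.164 × 20.79 = 16.161 km/s.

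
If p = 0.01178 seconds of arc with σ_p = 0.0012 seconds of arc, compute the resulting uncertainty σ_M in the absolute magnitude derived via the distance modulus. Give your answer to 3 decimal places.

M = m − 5 log₁₀ d + 5 = m + 5 log₁₀ p + 5, so ∂M/∂p = 5/(p ln 10).
σ_M = (5/ln 10) · (σ_p/p) = 2.1715 × 0.0012/0.01178 = 2.1715 × 0.10187 = 0.22121.

σ_M = 0.221 mag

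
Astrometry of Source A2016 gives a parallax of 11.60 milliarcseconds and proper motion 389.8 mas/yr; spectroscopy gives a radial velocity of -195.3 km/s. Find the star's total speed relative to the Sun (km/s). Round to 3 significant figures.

252 km/s

d = 1/p = 1/0.01160″ = 86.207 pc.
μ = 389.8 mas/yr = 0.3898 ″/yr.
v_t = 4.740 μ d = 4.740 × 0.3898 × 86.207 = 159.28 km/s.
v = √(v_r² + v_t²) = √((-195.3)² + 159.28²) = √63512.2 = 252.02 km/s.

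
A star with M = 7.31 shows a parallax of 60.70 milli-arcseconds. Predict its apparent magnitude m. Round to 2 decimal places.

d = 1/p = 1/0.06070″ = 16.474 pc.
m − M = 5 log₁₀ d − 5 = 5 log₁₀(16.474) − 5 = 6.0840 − 5 = 1.0840.
m = M + (m − M) = 7.31 + 1.0840 = 8.39.

m = 8.39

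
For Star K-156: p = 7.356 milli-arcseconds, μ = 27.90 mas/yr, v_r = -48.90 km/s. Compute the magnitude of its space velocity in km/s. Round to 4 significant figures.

52.10 km/s

d = 1/p = 1/0.007356″ = 135.94 pc.
μ = 27.90 mas/yr = 0.02790 ″/yr.
v_t = 4.740 μ d = 4.740 × 0.02790 × 135.94 = 17.978 km/s.
v = √(v_r² + v_t²) = √((-48.90)² + 17.978²) = √2714.42 = 52.1 km/s.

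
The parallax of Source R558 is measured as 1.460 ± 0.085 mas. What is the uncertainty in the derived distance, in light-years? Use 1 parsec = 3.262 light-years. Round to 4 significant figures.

d = 1/p, so σ_d = σ_p / p².
σ_d = 0.0000850 / (0.001460)² = 0.0000850 / 0.0000021316 = 39.876 pc = 39.876 × 3.262 ly = 130.08 ly.

130.1 ly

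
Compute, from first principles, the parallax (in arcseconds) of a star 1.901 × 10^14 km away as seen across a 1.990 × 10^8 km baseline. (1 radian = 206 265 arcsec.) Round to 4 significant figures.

0.2159 arcsec

θ ≈ B/d = (1.990 × 10^8) / (1.901 × 10^14) = 1.0468 × 10^-6 rad.
In arcseconds: 1.0468 × 10^-6 × 206265 = 0.21592″.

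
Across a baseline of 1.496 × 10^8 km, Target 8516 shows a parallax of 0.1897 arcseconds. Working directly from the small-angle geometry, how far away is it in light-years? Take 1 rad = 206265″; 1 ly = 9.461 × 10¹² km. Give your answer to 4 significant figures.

17.19 ly

θ = 0.1897″ = 0.1897/206265 = 9.1969 × 10^-7 rad.
d = B/θ = (1.496 × 10^8) / (9.1969 × 10^-7) = 1.6266 × 10^14 km = (1.6266 × 10^14) / (9.461 × 10^12) ly = 17.193 ly.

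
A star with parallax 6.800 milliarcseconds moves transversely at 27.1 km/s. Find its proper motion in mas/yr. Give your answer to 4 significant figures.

38.88 mas/yr

d = 1/p = 1/0.006800″ = 147.06 pc.
μ = v_t / (4.74 d) = 27.1 / (4.74 × 147.06) = 27.1 / 697.06 = 0.038878 ″/yr = 38.878 mas/yr.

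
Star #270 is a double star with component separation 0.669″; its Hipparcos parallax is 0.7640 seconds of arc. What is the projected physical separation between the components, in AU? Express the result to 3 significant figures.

0.876 AU

d = 1/p = 1/0.7640″ = 1.3089 pc.
At distance d (pc), an angle of θ arcsec spans θ·d AU: s = 0.669 × 1.3089 = 0.87565 AU.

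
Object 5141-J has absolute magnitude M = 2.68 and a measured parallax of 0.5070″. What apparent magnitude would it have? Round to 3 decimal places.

m = -0.845

d = 1/p = 1/0.5070″ = 1.9724 pc.
m − M = 5 log₁₀ d − 5 = 5 log₁₀(1.9724) − 5 = 1.4750 − 5 = -3.5250.
m = M + (m − M) = 2.68 + (-3.5250) = -0.845.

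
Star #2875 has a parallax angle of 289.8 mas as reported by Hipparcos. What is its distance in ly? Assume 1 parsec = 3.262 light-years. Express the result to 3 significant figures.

11.3 ly

p = 289.8 mas = 0.2898 arcsec.
d = 1/p = 1/0.2898 = 3.4507 pc.
In light-years: 3.4507 × 3.262 = 11.256 ly.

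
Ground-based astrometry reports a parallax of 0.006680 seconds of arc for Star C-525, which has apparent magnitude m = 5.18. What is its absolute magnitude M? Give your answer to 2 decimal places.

d = 1/p = 1/0.006680″ = 149.7 pc.
m − M = 5 log₁₀(149.7) − 5 = 10.8761 − 5 = 5.8761.
M = m − (m − M) = 5.18 − 5.8761 = -0.70.

M = -0.70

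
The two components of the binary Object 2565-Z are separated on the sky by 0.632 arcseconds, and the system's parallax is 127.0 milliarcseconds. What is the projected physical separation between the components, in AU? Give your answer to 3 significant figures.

4.98 AU

d = 1/p = 1/0.1270″ = 7.874 pc.
At distance d (pc), an angle of θ arcsec spans θ·d AU: s = 0.632 × 7.874 = 4.9764 AU.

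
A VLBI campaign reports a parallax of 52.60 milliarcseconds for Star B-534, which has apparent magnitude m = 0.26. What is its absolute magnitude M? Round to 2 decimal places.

M = -1.14

d = 1/p = 1/0.05260″ = 19.011 pc.
m − M = 5 log₁₀(19.011) − 5 = 6.3950 − 5 = 1.3950.
M = m − (m − M) = 0.26 − 1.3950 = -1.14.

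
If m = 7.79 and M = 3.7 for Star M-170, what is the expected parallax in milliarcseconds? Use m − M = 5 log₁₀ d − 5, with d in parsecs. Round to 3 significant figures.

m − M = 7.79 − 3.7 = 4.09.
d = 10^((m−M)/5 + 1) = 10^1.818 = 65.766 pc.
p = 1/d = 1/65.766 = 0.015205 arcsec = 15.205 mas.

15.2 mas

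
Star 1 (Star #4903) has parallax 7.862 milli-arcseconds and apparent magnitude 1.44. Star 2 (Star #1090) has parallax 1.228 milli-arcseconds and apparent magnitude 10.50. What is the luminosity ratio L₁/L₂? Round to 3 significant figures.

d₁ = 1/p₁ = 1/0.007862″ = 127.19 pc; d₂ = 1/p₂ = 1/0.001228″ = 814.33 pc.
M₁ = m₁ − 5 log₁₀ d₁ + 5 = 1.44 − 10.5223 + 5 = -4.0823.
M₂ = 10.50 − 14.5540 + 5 = 0.9460.
L₁/L₂ = 10^(0.4(M₂ − M₁)) = 10^(0.4 × 5.0283) = 10^2.01132 = 102.64.

L₁/L₂ = 103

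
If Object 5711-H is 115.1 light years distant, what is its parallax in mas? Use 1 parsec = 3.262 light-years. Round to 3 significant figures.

28.3 mas

d = 115.1 ly ÷ 3.262 = 35.285 pc.
p = 1/d = 1/35.285 = 0.028341 arcsec.
= 0.028341 × 1000 = 28.341 mas.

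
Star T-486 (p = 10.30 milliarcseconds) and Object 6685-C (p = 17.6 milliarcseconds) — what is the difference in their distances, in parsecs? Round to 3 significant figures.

d_A = 1/0.01030″ = 97.087 pc; d_B = 1/0.01760″ = 56.818 pc.
|d_B − d_A| = |56.818 − 97.087| = 40.269 pc.

40.3 pc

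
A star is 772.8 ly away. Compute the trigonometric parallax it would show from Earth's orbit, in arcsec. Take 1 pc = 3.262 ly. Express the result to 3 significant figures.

d = 772.8 ly ÷ 3.262 = 236.91 pc.
p = 1/d = 1/236.91 = 0.004221 arcsec.

0.00422 arcsec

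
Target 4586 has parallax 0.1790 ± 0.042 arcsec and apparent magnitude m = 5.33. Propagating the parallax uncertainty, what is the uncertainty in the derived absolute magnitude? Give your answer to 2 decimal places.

M = m − 5 log₁₀ d + 5 = m + 5 log₁₀ p + 5, so ∂M/∂p = 5/(p ln 10).
σ_M = (5/ln 10) · (σ_p/p) = 2.1715 × 0.042/0.1790 = 2.1715 × 0.23464 = 0.50952.

σ_M = 0.51 mag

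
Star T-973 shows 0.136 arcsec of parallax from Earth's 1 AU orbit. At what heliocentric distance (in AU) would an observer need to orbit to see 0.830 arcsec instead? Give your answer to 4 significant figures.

6.103 AU

Parallax scales linearly with baseline: p ∝ B, so B = p_target / p_Earth × 1 AU.
B = 0.830 / 0.136 = 6.1029 AU.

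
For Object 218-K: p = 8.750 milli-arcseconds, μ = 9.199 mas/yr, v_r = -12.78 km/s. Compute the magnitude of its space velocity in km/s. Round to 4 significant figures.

d = 1/p = 1/0.008750″ = 114.29 pc.
μ = 9.199 mas/yr = 0.009199 ″/yr.
v_t = 4.740 μ d = 4.740 × 0.009199 × 114.29 = 4.9834 km/s.
v = √(v_r² + v_t²) = √((-12.78)² + 4.9834²) = √188.163 = 13.717 km/s.

13.72 km/s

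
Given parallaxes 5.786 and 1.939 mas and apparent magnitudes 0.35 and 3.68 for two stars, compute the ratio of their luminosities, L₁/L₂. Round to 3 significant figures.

d₁ = 1/p₁ = 1/0.005786″ = 172.83 pc; d₂ = 1/p₂ = 1/0.001939″ = 515.73 pc.
M₁ = m₁ − 5 log₁₀ d₁ + 5 = 0.35 − 11.1881 + 5 = -5.8381.
M₂ = 3.68 − 13.5621 + 5 = -4.8821.
L₁/L₂ = 10^(0.4(M₂ − M₁)) = 10^(0.4 × 0.9560) = 10^0.38240 = 2.4121.

L₁/L₂ = 2.41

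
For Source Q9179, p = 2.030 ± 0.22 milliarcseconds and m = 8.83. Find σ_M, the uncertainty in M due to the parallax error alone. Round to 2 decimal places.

M = m − 5 log₁₀ d + 5 = m + 5 log₁₀ p + 5, so ∂M/∂p = 5/(p ln 10).
σ_M = (5/ln 10) · (σ_p/p) = 2.1715 × 0.22/2.030 = 2.1715 × 0.10837 = 0.23533.

σ_M = 0.24 mag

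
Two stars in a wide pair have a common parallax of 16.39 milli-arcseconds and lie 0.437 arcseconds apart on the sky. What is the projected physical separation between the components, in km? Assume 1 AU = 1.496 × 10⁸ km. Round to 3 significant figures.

d = 1/p = 1/0.01639″ = 61.013 pc.
At distance d (pc), an angle of θ arcsec spans θ·d AU: s = 0.437 × 61.013 = 26.663 AU.
= 26.663 × 1.496 × 10⁸ km = 3.9888 × 10^9 km.

3.99 × 10^9 km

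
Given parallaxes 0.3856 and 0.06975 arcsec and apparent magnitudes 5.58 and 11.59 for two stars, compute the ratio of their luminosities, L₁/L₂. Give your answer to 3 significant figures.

L₁/L₂ = 8.29

d₁ = 1/p₁ = 1/0.3856″ = 2.5934 pc; d₂ = 1/p₂ = 1/0.06975″ = 14.337 pc.
M₁ = m₁ − 5 log₁₀ d₁ + 5 = 5.58 − 2.0693 + 5 = 8.5107.
M₂ = 11.59 − 5.7823 + 5 = 10.8077.
L₁/L₂ = 10^(0.4(M₂ − M₁)) = 10^(0.4 × 2.2970) = 10^0.91880 = 8.2947.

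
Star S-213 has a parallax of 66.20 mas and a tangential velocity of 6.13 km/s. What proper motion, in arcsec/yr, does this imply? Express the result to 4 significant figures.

d = 1/p = 1/0.06620″ = 15.106 pc.
μ = v_t / (4.74 d) = 6.13 / (4.74 × 15.106) = 6.13 / 71.602 = 0.085612 ″/yr.

0.08561 arcsec/yr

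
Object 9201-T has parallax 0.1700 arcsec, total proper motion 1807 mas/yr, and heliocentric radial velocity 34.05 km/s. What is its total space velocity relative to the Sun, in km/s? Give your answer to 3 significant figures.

d = 1/p = 1/0.1700″ = 5.8824 pc.
μ = 1807 mas/yr = 1.807 ″/yr.
v_t = 4.740 μ d = 4.740 × 1.807 × 5.8824 = 50.384 km/s.
v = √(v_r² + v_t²) = √(34.05² + 50.384²) = √3697.95 = 60.811 km/s.

60.8 km/s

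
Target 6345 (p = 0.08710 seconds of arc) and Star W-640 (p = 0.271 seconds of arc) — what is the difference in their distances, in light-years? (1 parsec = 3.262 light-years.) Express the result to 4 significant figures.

d_A = 1/0.08710″ = 11.481 pc; d_B = 1/0.2710″ = 3.69 pc.
|d_B − d_A| = |3.69 − 11.481| = 7.791 pc = 7.791 × 3.262 ly = 25.414 ly.

25.41 ly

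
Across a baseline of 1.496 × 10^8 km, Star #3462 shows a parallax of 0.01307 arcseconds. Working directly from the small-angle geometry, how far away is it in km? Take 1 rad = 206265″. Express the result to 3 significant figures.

θ = 0.01307″ = 0.01307/206265 = 6.3365 × 10^-8 rad.
d = B/θ = (1.496 × 10^8) / (6.3365 × 10^-8) = 2.3609 × 10^15 km.

2.36 × 10^15 km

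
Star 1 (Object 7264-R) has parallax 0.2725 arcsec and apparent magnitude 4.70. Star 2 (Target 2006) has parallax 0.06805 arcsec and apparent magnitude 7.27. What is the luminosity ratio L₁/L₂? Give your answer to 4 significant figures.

d₁ = 1/p₁ = 1/0.2725″ = 3.6697 pc; d₂ = 1/p₂ = 1/0.06805″ = 14.695 pc.
M₁ = m₁ − 5 log₁₀ d₁ + 5 = 4.70 − 2.8232 + 5 = 6.8768.
M₂ = 7.27 − 5.8358 + 5 = 6.4342.
L₁/L₂ = 10^(0.4(M₂ − M₁)) = 10^(0.4 × (-0.4426)) = 10^(-0.17704) = 0.66521.

L₁/L₂ = 0.6652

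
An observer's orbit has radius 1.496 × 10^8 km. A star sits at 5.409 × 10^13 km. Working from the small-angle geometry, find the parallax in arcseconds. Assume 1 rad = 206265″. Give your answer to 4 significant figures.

0.5705 arcsec

θ ≈ B/d = (1.496 × 10^8) / (5.409 × 10^13) = 2.7658 × 10^-6 rad.
In arcseconds: 2.7658 × 10^-6 × 206265 = 0.57049″.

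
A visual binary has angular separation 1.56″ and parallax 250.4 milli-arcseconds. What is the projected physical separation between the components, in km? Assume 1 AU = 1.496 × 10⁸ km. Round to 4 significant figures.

9.320 × 10^8 km

d = 1/p = 1/0.2504″ = 3.9936 pc.
At distance d (pc), an angle of θ arcsec spans θ·d AU: s = 1.56 × 3.9936 = 6.23 AU.
= 6.23 × 1.496 × 10⁸ km = 9.3201 × 10^8 km.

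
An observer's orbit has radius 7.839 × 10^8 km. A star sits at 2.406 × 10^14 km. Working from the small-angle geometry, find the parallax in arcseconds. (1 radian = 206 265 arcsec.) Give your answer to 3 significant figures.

θ ≈ B/d = (7.839 × 10^8) / (2.406 × 10^14) = 3.2581 × 10^-6 rad.
In arcseconds: 3.2581 × 10^-6 × 206265 = 0.67203″.

0.672 arcsec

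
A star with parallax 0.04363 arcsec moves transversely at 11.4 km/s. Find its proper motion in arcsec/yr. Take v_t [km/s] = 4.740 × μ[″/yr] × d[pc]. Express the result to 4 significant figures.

0.1049 arcsec/yr

d = 1/p = 1/0.04363″ = 22.92 pc.
μ = v_t / (4.74 d) = 11.4 / (4.74 × 22.92) = 11.4 / 108.64 = 0.10493 ″/yr.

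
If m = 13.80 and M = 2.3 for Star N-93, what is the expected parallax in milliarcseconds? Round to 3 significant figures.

m − M = 13.80 − 2.3 = 11.50.
d = 10^((m−M)/5 + 1) = 10^3.300 = 1995.3 pc.
p = 1/d = 1/1995.3 = 0.00050118 arcsec = 0.50118 mas.

0.501 mas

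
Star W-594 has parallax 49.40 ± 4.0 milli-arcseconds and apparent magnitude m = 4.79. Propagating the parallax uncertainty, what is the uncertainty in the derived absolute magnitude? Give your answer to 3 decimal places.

σ_M = 0.176 mag

M = m − 5 log₁₀ d + 5 = m + 5 log₁₀ p + 5, so ∂M/∂p = 5/(p ln 10).
σ_M = (5/ln 10) · (σ_p/p) = 2.1715 × 4.0/49.40 = 2.1715 × 0.080972 = 0.17583.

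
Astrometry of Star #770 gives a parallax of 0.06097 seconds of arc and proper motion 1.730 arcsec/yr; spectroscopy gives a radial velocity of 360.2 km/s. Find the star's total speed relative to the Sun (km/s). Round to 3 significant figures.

d = 1/p = 1/0.06097″ = 16.402 pc.
v_t = 4.740 μ d = 4.740 × 1.730 × 16.402 = 134.5 km/s.
v = √(v_r² + v_t²) = √(360.2² + 134.5²) = √147834 = 384.49 km/s.

384 km/s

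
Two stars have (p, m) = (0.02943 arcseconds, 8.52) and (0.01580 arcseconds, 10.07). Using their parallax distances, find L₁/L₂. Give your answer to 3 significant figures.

d₁ = 1/p₁ = 1/0.02943″ = 33.979 pc; d₂ = 1/p₂ = 1/0.01580″ = 63.291 pc.
M₁ = m₁ − 5 log₁₀ d₁ + 5 = 8.52 − 7.6561 + 5 = 5.8639.
M₂ = 10.07 − 9.0067 + 5 = 6.0633.
L₁/L₂ = 10^(0.4(M₂ − M₁)) = 10^(0.4 × 0.1994) = 10^0.07976 = 1.2016.

L₁/L₂ = 1.20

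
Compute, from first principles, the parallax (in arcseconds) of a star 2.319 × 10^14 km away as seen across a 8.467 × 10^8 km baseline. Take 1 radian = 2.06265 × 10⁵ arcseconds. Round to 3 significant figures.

0.753 arcsec

θ ≈ B/d = (8.467 × 10^8) / (2.319 × 10^14) = 3.6511 × 10^-6 rad.
In arcseconds: 3.6511 × 10^-6 × 206265 = 0.75309″.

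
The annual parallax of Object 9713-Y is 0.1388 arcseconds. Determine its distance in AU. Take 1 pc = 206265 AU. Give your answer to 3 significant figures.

d = 1/p = 1/0.1388 = 7.2046 pc.
In AU: 7.2046 × 206265 = 1.4861 × 10^6 AU.

1.49 × 10^6 AU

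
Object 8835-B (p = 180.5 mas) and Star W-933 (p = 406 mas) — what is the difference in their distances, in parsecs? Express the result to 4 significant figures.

d_A = 1/0.1805″ = 5.5402 pc; d_B = 1/0.4060″ = 2.4631 pc.
|d_B − d_A| = |2.4631 − 5.5402| = 3.0771 pc.

3.077 pc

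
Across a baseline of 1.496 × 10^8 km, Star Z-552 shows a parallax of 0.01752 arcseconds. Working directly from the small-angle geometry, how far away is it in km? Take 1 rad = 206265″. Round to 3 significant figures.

1.76 × 10^15 km

θ = 0.01752″ = 0.01752/206265 = 8.4939 × 10^-8 rad.
d = B/θ = (1.496 × 10^8) / (8.4939 × 10^-8) = 1.7613 × 10^15 km.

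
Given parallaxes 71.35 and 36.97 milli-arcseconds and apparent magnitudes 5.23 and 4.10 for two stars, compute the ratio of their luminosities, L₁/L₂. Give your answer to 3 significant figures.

d₁ = 1/p₁ = 1/0.07135″ = 14.015 pc; d₂ = 1/p₂ = 1/0.03697″ = 27.049 pc.
M₁ = m₁ − 5 log₁₀ d₁ + 5 = 5.23 − 5.7330 + 5 = 4.4970.
M₂ = 4.10 − 7.1608 + 5 = 1.9392.
L₁/L₂ = 10^(0.4(M₂ − M₁)) = 10^(0.4 × (-2.5578)) = 10^(-1.02312) = 0.094816.

L₁/L₂ = 0.0948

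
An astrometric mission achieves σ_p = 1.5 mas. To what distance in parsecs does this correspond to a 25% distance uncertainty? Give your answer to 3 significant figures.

167 pc

σ_d/d = σ_p/p, so the condition is σ_p/p ≤ 0.25, i.e. p ≥ σ_p/0.25.
p_min = 1.5/0.25 = 6 mas = 0.006 arcsec.
d_max = 1/p_min = 1/0.006 = 166.67 pc.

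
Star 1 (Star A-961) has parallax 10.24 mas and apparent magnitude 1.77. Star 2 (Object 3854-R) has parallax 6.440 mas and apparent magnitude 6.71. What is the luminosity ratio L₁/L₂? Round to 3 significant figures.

d₁ = 1/p₁ = 1/0.01024″ = 97.656 pc; d₂ = 1/p₂ = 1/0.006440″ = 155.28 pc.
M₁ = m₁ − 5 log₁₀ d₁ + 5 = 1.77 − 9.9485 + 5 = -3.1785.
M₂ = 6.71 − 10.9556 + 5 = 0.7544.
L₁/L₂ = 10^(0.4(M₂ − M₁)) = 10^(0.4 × 3.9329) = 10^1.57316 = 37.425.

L₁/L₂ = 37.4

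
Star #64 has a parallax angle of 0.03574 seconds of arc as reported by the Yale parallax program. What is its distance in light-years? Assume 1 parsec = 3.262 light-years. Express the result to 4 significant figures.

d = 1/p = 1/0.03574 = 27.98 pc.
In light-years: 27.98 × 3.262 = 91.271 ly.

91.27 light years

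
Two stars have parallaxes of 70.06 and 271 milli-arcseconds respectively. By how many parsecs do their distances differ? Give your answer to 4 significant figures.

10.58 pc

d_A = 1/0.07006″ = 14.273 pc; d_B = 1/0.2710″ = 3.69 pc.
|d_B − d_A| = |3.69 − 14.273| = 10.583 pc.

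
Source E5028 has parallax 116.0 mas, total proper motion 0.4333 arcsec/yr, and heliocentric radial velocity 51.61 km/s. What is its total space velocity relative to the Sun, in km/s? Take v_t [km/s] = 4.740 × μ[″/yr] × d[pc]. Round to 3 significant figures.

54.6 km/s

d = 1/p = 1/0.1160″ = 8.6207 pc.
v_t = 4.740 μ d = 4.740 × 0.4333 × 8.6207 = 17.706 km/s.
v = √(v_r² + v_t²) = √(51.61² + 17.706²) = √2977.09 = 54.563 km/s.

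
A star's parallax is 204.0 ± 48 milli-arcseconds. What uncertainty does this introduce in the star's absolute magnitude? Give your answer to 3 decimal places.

M = m − 5 log₁₀ d + 5 = m + 5 log₁₀ p + 5, so ∂M/∂p = 5/(p ln 10).
σ_M = (5/ln 10) · (σ_p/p) = 2.1715 × 48/204.0 = 2.1715 × 0.23529 = 0.51093.

σ_M = 0.511 mag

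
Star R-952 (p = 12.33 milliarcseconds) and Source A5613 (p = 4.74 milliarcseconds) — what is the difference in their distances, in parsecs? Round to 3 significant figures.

d_A = 1/0.01233″ = 81.103 pc; d_B = 1/0.004740″ = 210.97 pc.
|d_B − d_A| = |210.97 − 81.103| = 129.87 pc.

130 pc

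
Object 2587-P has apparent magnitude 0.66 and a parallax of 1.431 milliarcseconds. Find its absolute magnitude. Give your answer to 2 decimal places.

d = 1/p = 1/0.001431″ = 698.81 pc.
m − M = 5 log₁₀(698.81) − 5 = 14.2218 − 5 = 9.2218.
M = m − (m − M) = 0.66 − 9.2218 = -8.56.

M = -8.56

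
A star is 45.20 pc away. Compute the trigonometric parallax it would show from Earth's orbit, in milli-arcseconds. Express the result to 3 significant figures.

p = 1/d = 1/45.2 = 0.022124 arcsec.
= 0.022124 × 1000 = 22.124 mas.

22.1 mas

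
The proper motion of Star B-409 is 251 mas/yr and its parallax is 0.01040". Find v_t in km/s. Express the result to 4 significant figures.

114.4 km/s

d = 1/p = 1/0.01040″ = 96.154 pc.
μ = 251 mas/yr = 0.251 ″/yr.
v_t = 4.74 × μ × d = 4.74 × 0.251 × 96.154 = 114.4 km/s.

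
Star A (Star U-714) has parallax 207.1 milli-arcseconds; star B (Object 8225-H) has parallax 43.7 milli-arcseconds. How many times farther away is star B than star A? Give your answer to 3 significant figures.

Since d = 1/p, d_B/d_A = p_A/p_B.
= 207.1 / 43.7 = 4.7391.

4.74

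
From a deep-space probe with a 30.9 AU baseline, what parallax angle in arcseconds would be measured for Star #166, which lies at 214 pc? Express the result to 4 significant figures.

p (arcsec) = B (AU) / d (pc).
p = 30.9 / 214 = 0.14439 arcsec.

0.1444 arcsec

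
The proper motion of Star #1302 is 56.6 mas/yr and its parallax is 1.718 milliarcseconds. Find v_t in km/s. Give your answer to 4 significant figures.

156.2 km/s

d = 1/p = 1/0.001718″ = 582.07 pc.
μ = 56.6 mas/yr = 0.0566 ″/yr.
v_t = 4.74 × μ × d = 4.74 × 0.0566 × 582.07 = 156.16 km/s.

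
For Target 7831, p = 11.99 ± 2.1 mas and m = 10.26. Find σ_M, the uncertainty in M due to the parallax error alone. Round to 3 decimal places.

M = m − 5 log₁₀ d + 5 = m + 5 log₁₀ p + 5, so ∂M/∂p = 5/(p ln 10).
σ_M = (5/ln 10) · (σ_p/p) = 2.1715 × 2.1/11.99 = 2.1715 × 0.17515 = 0.38034.

σ_M = 0.380 mag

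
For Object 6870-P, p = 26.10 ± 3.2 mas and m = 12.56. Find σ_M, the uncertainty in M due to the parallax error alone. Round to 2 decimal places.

M = m − 5 log₁₀ d + 5 = m + 5 log₁₀ p + 5, so ∂M/∂p = 5/(p ln 10).
σ_M = (5/ln 10) · (σ_p/p) = 2.1715 × 3.2/26.10 = 2.1715 × 0.12261 = 0.26625.

σ_M = 0.27 mag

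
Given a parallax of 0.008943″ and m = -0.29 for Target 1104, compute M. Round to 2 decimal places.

d = 1/p = 1/0.008943″ = 111.82 pc.
m − M = 5 log₁₀(111.82) − 5 = 10.2426 − 5 = 5.2426.
M = m − (m − M) = -0.29 − 5.2426 = -5.53.

M = -5.53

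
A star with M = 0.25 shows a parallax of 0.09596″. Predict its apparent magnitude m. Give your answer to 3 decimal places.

d = 1/p = 1/0.09596″ = 10.421 pc.
m − M = 5 log₁₀ d − 5 = 5 log₁₀(10.421) − 5 = 5.0895 − 5 = 0.0895.
m = M + (m − M) = 0.25 + 0.0895 = 0.340.

m = 0.340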